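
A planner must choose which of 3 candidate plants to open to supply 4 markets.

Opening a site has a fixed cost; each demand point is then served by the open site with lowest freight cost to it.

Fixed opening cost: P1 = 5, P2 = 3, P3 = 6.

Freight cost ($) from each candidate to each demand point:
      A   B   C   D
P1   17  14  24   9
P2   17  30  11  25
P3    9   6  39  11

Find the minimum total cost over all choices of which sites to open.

Open {P2, P3}: assign each demand point to its cheapest open site.
  A→P3 9, B→P3 6, C→P2 11, D→P3 11
  freight cost 37, fixed 9 → total 46.
Compare {P1, P2, P3}: freight cost 35 + fixed 14 = 49.
Compare {P1, P2}: freight cost 51 + fixed 8 = 59.
Compare {P1, P3}: freight cost 48 + fixed 11 = 59.
All other subsets cost ≥ 49. Minimum total cost: 46.

46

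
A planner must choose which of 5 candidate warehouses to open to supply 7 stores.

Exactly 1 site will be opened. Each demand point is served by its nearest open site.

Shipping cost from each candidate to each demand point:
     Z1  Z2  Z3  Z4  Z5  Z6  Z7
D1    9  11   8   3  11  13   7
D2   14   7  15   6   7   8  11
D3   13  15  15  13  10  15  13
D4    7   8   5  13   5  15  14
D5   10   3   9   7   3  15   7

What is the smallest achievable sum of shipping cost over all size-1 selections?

54

Open {D5}.
  Z1→D5 10, Z2→D5 3, Z3→D5 9, Z4→D5 7, Z5→D5 3, Z6→D5 15, Z7→D5 7  ⇒ total 54.
Compare {D1}: total 62.
Compare {D4}: total 67.
No size-1 selection does better; minimum is 54.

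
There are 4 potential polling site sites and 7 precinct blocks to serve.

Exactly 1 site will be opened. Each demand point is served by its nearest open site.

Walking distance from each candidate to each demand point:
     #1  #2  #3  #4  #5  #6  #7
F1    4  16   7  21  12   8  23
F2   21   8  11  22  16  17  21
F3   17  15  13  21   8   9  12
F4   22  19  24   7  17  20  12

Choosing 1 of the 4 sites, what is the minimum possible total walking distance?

Open {F1}.
  #1→F1 4, #2→F1 16, #3→F1 7, #4→F1 21, #5→F1 12, #6→F1 8, #7→F1 23  ⇒ total 91.
Compare {F3}: total 95.
Compare {F2}: total 116.
No size-1 selection does better; minimum is 91.

91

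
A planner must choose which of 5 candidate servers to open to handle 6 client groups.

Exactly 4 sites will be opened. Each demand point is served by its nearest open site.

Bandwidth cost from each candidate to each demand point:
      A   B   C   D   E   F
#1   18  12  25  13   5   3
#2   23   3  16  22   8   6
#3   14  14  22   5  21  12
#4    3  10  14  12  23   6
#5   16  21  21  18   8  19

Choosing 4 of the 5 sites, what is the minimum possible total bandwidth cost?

33

Open {#1, #2, #3, #4}.
  A→#4 3, B→#2 3, C→#4 14, D→#3 5, E→#1 5, F→#1 3  ⇒ total 33.
Compare {#2, #3, #4, #5}: total 39.
Compare {#1, #2, #4, #5}: total 40.
No size-4 selection does better; minimum is 33.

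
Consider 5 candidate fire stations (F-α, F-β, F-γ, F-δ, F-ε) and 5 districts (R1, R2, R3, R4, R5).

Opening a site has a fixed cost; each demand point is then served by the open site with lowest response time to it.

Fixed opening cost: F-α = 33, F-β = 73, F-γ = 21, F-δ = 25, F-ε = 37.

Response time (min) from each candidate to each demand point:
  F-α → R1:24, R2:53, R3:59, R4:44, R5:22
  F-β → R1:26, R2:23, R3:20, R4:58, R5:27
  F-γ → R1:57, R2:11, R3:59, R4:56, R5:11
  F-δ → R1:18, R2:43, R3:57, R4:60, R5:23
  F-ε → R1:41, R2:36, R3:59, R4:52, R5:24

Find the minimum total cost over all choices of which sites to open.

199

Open {F-γ, F-δ}: assign each demand point to its cheapest open site.
  R1→F-δ 18, R2→F-γ 11, R3→F-δ 57, R4→F-γ 56, R5→F-γ 11
  response time 153, fixed 46 → total 199.
Compare {F-α, F-γ}: response time 149 + fixed 54 = 203.
Compare {F-γ}: response time 194 + fixed 21 = 215.
Compare {F-β, F-γ}: response time 124 + fixed 94 = 218.
All other subsets cost ≥ 203. Minimum total cost: 199.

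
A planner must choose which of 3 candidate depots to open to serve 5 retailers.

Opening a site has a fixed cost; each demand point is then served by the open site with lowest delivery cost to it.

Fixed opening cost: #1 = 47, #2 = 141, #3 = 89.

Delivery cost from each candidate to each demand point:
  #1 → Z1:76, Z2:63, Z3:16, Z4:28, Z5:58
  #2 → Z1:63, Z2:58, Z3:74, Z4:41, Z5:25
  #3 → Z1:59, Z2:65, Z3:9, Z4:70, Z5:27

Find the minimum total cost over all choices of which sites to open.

288

Open {#1}: assign each demand point to its cheapest open site.
  Z1→#1 76, Z2→#1 63, Z3→#1 16, Z4→#1 28, Z5→#1 58
  delivery cost 241, fixed 47 → total 288.
Compare {#3}: delivery cost 230 + fixed 89 = 319.
Compare {#1, #3}: delivery cost 186 + fixed 136 = 322.
Compare {#1, #2}: delivery cost 190 + fixed 188 = 378.
All other subsets cost ≥ 319. Minimum total cost: 288.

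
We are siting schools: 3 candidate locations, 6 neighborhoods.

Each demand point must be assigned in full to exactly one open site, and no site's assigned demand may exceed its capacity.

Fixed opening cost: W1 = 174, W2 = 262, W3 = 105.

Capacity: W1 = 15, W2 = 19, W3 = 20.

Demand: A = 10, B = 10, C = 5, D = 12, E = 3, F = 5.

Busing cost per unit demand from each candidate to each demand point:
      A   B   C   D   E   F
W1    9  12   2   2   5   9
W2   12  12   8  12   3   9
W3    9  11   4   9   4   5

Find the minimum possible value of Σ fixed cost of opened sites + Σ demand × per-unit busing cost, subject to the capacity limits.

Open {W1, W2, W3}; cheapest assignment that respects the capacities:
  W1 (cap 15, load 12): D — cost 12×2 = 24
  W2 (cap 19, load 13): B, E — cost 10×12 + 3×3 = 129
  W3 (cap 20, load 20): A, C, F — cost 10×9 + 5×4 + 5×5 = 135
  Shipping 288, fixed 541 → total 829.
  Any other capacity-feasible assignment to {W1, W2, W3} ships for at least 288.
Total demand is 45 and no other set of sites has combined capacity ≥ 45, so {W1, W2, W3} is the only feasible choice of open sites. Minimum: 829.

829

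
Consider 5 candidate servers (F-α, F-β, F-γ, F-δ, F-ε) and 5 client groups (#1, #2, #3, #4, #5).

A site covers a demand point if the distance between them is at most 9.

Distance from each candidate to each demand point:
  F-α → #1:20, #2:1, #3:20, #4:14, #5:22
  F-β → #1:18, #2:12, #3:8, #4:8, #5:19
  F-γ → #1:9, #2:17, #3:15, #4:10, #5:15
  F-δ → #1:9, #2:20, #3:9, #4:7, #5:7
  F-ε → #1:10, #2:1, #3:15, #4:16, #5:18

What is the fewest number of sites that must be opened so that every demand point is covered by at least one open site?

Coverage sets (demand points within 9 of each site):
  F-α: {#2}
  F-β: {#3, #4}
  F-γ: {#1}
  F-δ: {#1, #3, #4, #5}
  F-ε: {#2}
No single site covers all 5 demand points.
But {F-α, F-δ} covers everything, so the minimum is 2.

2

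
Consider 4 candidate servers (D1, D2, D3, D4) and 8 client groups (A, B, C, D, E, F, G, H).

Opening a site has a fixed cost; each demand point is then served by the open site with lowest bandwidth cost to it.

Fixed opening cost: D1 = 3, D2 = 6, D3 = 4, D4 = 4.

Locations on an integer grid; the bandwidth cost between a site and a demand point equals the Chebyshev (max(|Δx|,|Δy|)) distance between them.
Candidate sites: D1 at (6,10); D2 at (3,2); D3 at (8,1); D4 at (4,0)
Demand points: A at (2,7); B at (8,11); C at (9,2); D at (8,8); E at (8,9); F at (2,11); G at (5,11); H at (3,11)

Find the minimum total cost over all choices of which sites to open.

Open {D1, D3}: assign each demand point to its cheapest open site.
  A→D1 4, B→D1 2, C→D3 1, D→D1 2, E→D1 2, F→D1 4, G→D1 1, H→D1 3
  bandwidth cost 19, fixed 7 → total 26.
Compare {D1}: bandwidth cost 26 + fixed 3 = 29.
Compare {D1, D4}: bandwidth cost 23 + fixed 7 = 30.
Compare {D1, D3, D4}: bandwidth cost 19 + fixed 11 = 30.
All other subsets cost ≥ 29. Minimum total cost: 26.

26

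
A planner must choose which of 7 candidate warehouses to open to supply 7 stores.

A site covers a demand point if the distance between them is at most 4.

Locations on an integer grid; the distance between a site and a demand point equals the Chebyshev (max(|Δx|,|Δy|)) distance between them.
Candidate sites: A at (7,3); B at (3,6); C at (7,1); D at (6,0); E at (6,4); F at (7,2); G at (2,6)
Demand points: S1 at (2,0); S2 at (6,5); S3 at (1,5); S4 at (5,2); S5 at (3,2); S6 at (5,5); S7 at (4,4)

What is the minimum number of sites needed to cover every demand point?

Coverage sets (demand points within 4 of each site):
  A: {S2, S4, S5, S6, S7}
  B: {S2, S3, S4, S5, S6, S7}
  C: {S2, S4, S5, S6, S7}
  D: {S1, S4, S5, S7}
  E: {S1, S2, S4, S5, S6, S7}
  F: {S2, S4, S5, S6, S7}
  G: {S2, S3, S4, S5, S6, S7}
No single site covers all 7 demand points.
But {B, D} covers everything, so the minimum is 2.

2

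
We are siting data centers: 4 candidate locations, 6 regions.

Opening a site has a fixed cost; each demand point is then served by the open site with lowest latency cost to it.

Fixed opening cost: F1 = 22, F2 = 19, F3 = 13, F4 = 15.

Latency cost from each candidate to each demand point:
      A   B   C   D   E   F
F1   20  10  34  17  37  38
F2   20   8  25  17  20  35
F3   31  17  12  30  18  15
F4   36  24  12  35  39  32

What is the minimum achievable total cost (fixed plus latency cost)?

122

Open {F2, F3}: assign each demand point to its cheapest open site.
  A→F2 20, B→F2 8, C→F3 12, D→F2 17, E→F3 18, F→F3 15
  latency cost 90, fixed 32 → total 122.
Compare {F1, F3}: latency cost 92 + fixed 35 = 127.
Compare {F3}: latency cost 123 + fixed 13 = 136.
Compare {F2, F3, F4}: latency cost 90 + fixed 47 = 137.
All other subsets cost ≥ 127. Minimum total cost: 122.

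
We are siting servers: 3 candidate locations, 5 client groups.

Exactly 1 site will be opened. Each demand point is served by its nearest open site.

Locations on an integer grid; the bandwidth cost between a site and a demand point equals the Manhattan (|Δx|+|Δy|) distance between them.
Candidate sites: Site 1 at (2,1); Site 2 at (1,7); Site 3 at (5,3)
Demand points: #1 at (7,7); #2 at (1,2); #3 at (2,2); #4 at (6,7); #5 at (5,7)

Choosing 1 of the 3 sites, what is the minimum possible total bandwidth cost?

Open {Site 3}.
  #1→Site 3 6, #2→Site 3 5, #3→Site 3 4, #4→Site 3 5, #5→Site 3 4  ⇒ total 24.
Compare {Site 2}: total 26.
Compare {Site 1}: total 33.

24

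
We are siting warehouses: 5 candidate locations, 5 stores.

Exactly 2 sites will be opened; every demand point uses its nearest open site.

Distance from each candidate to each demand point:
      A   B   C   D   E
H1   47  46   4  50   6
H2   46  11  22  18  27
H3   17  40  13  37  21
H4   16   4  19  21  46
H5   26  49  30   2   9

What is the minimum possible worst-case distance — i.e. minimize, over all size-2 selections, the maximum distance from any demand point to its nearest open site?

19

Open {H4, H5}.
  Farthest demand point is C at distance 19 (to H4); all others are ≤ 19.
With {H1, H4} the worst case is 21.
With {H2, H3} the worst case is 21.
No size-2 selection achieves below 19.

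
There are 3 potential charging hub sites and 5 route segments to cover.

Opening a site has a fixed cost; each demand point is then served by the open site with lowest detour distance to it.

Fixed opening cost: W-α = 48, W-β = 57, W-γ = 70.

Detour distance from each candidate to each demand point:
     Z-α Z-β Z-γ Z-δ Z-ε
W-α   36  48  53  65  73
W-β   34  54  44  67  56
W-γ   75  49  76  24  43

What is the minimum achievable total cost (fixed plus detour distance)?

312

Open {W-β}: assign each demand point to its cheapest open site.
  Z-α→W-β 34, Z-β→W-β 54, Z-γ→W-β 44, Z-δ→W-β 67, Z-ε→W-β 56
  detour distance 255, fixed 57 → total 312.
Compare {W-β, W-γ}: detour distance 194 + fixed 127 = 321.
Compare {W-α, W-γ}: detour distance 204 + fixed 118 = 322.
Compare {W-α}: detour distance 275 + fixed 48 = 323.
All other subsets cost ≥ 321. Minimum total cost: 312.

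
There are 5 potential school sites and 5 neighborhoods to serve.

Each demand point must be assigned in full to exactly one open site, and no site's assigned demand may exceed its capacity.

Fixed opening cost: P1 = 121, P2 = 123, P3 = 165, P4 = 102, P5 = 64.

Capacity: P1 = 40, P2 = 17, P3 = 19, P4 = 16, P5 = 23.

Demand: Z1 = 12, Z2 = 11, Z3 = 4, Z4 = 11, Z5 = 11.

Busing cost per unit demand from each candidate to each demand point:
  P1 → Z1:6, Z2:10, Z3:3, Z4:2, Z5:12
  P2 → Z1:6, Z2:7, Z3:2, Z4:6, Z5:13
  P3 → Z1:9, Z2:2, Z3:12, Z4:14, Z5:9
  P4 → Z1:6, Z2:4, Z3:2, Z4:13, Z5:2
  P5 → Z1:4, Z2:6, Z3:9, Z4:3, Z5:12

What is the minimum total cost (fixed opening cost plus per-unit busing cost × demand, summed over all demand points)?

Open {P1, P4, P5}; cheapest assignment that respects the capacities:
  P1 (cap 40, load 11): Z4 — cost 11×2 = 22
  P4 (cap 16, load 15): Z3, Z5 — cost 4×2 + 11×2 = 30
  P5 (cap 23, load 23): Z1, Z2 — cost 12×4 + 11×6 = 114
  Shipping 166, fixed 287 → total 453.
  Any other capacity-feasible assignment to {P1, P4, P5} ships for at least 166.
Compare {P1, P4}: its best feasible assignment gives total 457.
Compare {P3, P4, P5}: its best feasible assignment gives total 464.
Every other set of open sites that can feasibly serve all demand totals ≥ 457 even under its best assignment. Minimum: 453.

453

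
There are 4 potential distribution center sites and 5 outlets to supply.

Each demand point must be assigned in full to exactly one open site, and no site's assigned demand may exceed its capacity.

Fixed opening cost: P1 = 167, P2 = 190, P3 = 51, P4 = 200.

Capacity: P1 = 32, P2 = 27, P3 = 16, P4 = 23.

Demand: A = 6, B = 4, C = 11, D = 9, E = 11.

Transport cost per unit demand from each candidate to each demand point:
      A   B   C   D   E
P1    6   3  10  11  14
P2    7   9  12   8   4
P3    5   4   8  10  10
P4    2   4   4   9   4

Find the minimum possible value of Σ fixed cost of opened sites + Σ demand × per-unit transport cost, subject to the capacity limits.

Open {P2, P3}; cheapest assignment that respects the capacities:
  P2 (cap 27, load 26): A, D, E — cost 6×7 + 9×8 + 11×4 = 158
  P3 (cap 16, load 15): B, C — cost 4×4 + 11×8 = 104
  Shipping 262, fixed 241 → total 503.
  Any other capacity-feasible assignment to {P2, P3} ships for at least 262.
Compare {P2, P4}: its best feasible assignment gives total 578.
Compare {P1, P3}: its best feasible assignment gives total 585.
Every other set of open sites that can feasibly serve all demand totals ≥ 578 even under its best assignment. Minimum: 503.

503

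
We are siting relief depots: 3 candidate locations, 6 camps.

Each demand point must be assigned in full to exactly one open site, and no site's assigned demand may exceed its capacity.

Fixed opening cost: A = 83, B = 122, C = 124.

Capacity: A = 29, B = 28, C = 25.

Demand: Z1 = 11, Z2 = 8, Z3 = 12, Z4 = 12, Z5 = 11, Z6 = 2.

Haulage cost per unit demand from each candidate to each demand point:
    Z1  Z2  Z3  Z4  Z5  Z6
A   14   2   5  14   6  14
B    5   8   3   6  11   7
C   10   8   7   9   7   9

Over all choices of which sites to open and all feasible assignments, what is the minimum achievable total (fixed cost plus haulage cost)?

Open {A, B, C}; cheapest assignment that respects the capacities:
  A (cap 29, load 20): Z2, Z3 — cost 8×2 + 12×5 = 76
  B (cap 28, load 25): Z1, Z4, Z6 — cost 11×5 + 12×6 + 2×7 = 141
  C (cap 25, load 11): Z5 — cost 11×7 = 77
  Shipping 294, fixed 329 → total 623.
  Any other capacity-feasible assignment to {A, B, C} ships for at least 294.
Total demand is 56; every other set of sites either has combined capacity below 56 or cannot fit the demands without splitting one across sites, so {A, B, C} is the only feasible choice of open sites. Minimum: 623.

623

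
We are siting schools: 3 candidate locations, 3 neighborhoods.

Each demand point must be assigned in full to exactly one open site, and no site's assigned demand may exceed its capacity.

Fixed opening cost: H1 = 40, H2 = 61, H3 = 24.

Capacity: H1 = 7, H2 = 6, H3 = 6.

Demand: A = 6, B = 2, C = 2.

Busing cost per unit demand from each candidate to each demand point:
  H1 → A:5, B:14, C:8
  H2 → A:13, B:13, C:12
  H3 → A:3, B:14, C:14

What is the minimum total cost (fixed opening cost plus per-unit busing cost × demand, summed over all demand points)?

126

Open {H1, H3}; cheapest assignment that respects the capacities:
  H1 (cap 7, load 4): B, C — cost 2×14 + 2×8 = 44
  H3 (cap 6, load 6): A — cost 6×3 = 18
  Shipping 62, fixed 64 → total 126.
  Any other capacity-feasible assignment to {H1, H3} ships for at least 62.
Compare {H2, H3}: its best feasible assignment gives total 153.
Compare {H1, H2}: its best feasible assignment gives total 181.
Every other set of open sites that can feasibly serve all demand totals ≥ 153 even under its best assignment. Minimum: 126.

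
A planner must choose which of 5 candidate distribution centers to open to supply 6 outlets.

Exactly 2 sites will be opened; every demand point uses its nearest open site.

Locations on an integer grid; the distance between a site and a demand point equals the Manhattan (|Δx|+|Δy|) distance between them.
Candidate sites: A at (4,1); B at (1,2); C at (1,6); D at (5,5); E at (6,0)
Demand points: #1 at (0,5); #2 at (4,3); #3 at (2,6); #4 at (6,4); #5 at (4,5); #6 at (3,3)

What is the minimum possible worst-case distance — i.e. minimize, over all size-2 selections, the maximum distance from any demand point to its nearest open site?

Open {B, D}.
  Farthest demand point is #1 at distance 4 (to B); all others are ≤ 4.
With {C, D} the worst case is 4.
With {A, B} the worst case is 5.
No size-2 selection achieves below 4.

4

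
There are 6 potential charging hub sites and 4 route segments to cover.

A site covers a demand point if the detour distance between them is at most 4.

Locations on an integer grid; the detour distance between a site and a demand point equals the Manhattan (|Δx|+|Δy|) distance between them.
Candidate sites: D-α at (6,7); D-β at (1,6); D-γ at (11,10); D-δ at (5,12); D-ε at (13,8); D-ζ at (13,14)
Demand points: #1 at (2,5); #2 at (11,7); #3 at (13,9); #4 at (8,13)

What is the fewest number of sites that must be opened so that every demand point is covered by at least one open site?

3

Coverage sets (demand points within 4 of each site):
  D-α: {}
  D-β: {#1}
  D-γ: {#2, #3}
  D-δ: {#4}
  D-ε: {#2, #3}
  D-ζ: {}
No 2 sites suffice: every size-2 union leaves at least one demand point uncovered.
But {D-β, D-γ, D-δ} covers everything, so the minimum is 3.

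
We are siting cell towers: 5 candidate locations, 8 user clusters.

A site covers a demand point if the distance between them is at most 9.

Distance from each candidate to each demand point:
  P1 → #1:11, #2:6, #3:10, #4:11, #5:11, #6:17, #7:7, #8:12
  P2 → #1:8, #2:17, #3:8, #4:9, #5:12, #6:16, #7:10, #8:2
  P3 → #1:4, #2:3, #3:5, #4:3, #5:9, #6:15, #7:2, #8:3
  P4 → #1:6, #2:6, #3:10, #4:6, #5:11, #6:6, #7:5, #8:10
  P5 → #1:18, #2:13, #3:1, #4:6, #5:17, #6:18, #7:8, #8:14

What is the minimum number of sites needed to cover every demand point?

Coverage sets (demand points within 9 of each site):
  P1: {#2, #7}
  P2: {#1, #3, #4, #8}
  P3: {#1, #2, #3, #4, #5, #7, #8}
  P4: {#1, #2, #4, #6, #7}
  P5: {#3, #4, #7}
No single site covers all 8 demand points.
But {P3, P4} covers everything, so the minimum is 2.

2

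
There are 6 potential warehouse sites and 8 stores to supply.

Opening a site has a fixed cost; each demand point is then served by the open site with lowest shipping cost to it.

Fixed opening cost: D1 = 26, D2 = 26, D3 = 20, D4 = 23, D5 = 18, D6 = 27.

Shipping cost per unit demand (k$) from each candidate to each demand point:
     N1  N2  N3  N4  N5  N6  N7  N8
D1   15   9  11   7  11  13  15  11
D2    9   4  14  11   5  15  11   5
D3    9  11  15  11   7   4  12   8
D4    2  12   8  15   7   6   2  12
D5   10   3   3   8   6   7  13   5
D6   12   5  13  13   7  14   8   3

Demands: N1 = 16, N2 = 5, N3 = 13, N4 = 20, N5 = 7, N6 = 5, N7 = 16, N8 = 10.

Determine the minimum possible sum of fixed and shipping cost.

Open {D4, D5}: assign each demand point to its cheapest open site.
  N1→D4 16×2=32, N2→D5 5×3=15, N3→D5 13×3=39, N4→D5 20×8=160, N5→D5 7×6=42, N6→D4 5×6=30, N7→D4 16×2=32, N8→D5 10×5=50
  shipping cost 400, fixed 41 → total 441.
Compare {D1, D4, D5}: shipping cost 380 + fixed 67 = 447.
Compare {D4, D5, D6}: shipping cost 380 + fixed 68 = 448.
Compare {D3, D4, D5}: shipping cost 390 + fixed 61 = 451.
All other subsets cost ≥ 447. Minimum total cost: 441.

441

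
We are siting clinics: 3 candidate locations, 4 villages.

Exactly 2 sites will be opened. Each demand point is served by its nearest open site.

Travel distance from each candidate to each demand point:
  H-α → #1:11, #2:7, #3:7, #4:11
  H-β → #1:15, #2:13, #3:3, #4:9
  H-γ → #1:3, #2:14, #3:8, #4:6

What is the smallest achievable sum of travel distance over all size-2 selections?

Open {H-α, H-γ}.
  #1→H-γ 3, #2→H-α 7, #3→H-α 7, #4→H-γ 6  ⇒ total 23.
Compare {H-β, H-γ}: total 25.
Compare {H-α, H-β}: total 30.

23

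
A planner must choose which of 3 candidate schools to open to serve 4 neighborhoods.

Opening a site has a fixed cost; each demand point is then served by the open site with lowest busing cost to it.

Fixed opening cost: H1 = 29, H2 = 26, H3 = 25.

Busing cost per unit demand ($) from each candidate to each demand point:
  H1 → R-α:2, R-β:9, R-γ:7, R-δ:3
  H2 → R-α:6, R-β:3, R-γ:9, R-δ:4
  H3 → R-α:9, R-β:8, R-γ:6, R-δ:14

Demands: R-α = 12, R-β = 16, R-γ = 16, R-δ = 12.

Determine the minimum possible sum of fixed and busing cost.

275

Open {H1, H2}: assign each demand point to its cheapest open site.
  R-α→H1 12×2=24, R-β→H2 16×3=48, R-γ→H1 16×7=112, R-δ→H1 12×3=36
  busing cost 220, fixed 55 → total 275.
Compare {H1, H2, H3}: busing cost 204 + fixed 80 = 284.
Compare {H2, H3}: busing cost 264 + fixed 51 = 315.
Compare {H2}: busing cost 312 + fixed 26 = 338.
All other subsets cost ≥ 284. Minimum total cost: 275.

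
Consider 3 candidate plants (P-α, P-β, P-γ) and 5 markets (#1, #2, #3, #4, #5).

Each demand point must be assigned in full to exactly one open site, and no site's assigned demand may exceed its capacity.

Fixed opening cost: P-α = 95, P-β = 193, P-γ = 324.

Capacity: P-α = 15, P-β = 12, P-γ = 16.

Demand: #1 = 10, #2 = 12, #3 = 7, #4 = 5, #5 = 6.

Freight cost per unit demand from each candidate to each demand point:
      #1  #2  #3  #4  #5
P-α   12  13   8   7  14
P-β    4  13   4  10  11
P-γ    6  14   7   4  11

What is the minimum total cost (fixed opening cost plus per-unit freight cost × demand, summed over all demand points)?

972

Open {P-α, P-β, P-γ}; cheapest assignment that respects the capacities:
  P-α (cap 15, load 12): #2 — cost 12×13 = 156
  P-β (cap 12, load 12): #3, #4 — cost 7×4 + 5×10 = 78
  P-γ (cap 16, load 16): #1, #5 — cost 10×6 + 6×11 = 126
  Shipping 360, fixed 612 → total 972.
  Any other capacity-feasible assignment to {P-α, P-β, P-γ} ships for at least 360.
Total demand is 40 and no other set of sites has combined capacity ≥ 40, so {P-α, P-β, P-γ} is the only feasible choice of open sites. Minimum: 972.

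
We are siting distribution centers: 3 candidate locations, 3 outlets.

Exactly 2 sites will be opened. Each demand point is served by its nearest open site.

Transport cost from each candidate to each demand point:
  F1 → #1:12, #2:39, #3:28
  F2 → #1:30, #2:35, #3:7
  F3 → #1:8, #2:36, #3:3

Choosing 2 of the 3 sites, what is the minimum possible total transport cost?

46

Open {F2, F3}.
  #1→F3 8, #2→F2 35, #3→F3 3  ⇒ total 46.
Compare {F1, F3}: total 47.
Compare {F1, F2}: total 54.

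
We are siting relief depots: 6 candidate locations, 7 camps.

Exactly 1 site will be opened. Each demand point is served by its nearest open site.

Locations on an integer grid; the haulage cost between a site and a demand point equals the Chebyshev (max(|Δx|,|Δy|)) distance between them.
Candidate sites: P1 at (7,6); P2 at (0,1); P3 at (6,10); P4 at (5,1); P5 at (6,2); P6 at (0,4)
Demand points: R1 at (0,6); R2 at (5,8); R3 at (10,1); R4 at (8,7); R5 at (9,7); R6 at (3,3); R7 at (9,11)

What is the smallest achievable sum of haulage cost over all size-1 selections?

26

Open {P1}.
  R1→P1 7, R2→P1 2, R3→P1 5, R4→P1 1, R5→P1 2, R6→P1 4, R7→P1 5  ⇒ total 26.
Compare {P3}: total 33.
Compare {P5}: total 38.
No size-1 selection does better; minimum is 26.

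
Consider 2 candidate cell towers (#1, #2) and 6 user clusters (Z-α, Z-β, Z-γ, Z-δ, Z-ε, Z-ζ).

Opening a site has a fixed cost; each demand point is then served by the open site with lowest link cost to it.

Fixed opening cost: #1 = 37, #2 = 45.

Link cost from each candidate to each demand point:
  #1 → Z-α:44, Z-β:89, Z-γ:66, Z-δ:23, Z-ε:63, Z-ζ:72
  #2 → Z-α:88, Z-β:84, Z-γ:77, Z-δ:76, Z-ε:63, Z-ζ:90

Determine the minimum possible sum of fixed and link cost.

Open {#1}: assign each demand point to its cheapest open site.
  Z-α→#1 44, Z-β→#1 89, Z-γ→#1 66, Z-δ→#1 23, Z-ε→#1 63, Z-ζ→#1 72
  link cost 357, fixed 37 → total 394.
Compare {#1, #2}: link cost 352 + fixed 82 = 434.
Compare {#2}: link cost 478 + fixed 45 = 523.

394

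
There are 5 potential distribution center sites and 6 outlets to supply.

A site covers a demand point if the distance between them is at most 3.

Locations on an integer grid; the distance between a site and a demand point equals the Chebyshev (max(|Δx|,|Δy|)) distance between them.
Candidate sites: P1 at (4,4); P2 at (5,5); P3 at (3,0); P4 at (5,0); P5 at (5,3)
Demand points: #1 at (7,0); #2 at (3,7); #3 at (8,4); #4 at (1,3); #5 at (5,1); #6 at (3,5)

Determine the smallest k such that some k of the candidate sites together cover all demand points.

Coverage sets (demand points within 3 of each site):
  P1: {#2, #4, #5, #6}
  P2: {#2, #3, #6}
  P3: {#4, #5}
  P4: {#1, #5}
  P5: {#1, #3, #5, #6}
No single site covers all 6 demand points.
But {P1, P5} covers everything, so the minimum is 2.

2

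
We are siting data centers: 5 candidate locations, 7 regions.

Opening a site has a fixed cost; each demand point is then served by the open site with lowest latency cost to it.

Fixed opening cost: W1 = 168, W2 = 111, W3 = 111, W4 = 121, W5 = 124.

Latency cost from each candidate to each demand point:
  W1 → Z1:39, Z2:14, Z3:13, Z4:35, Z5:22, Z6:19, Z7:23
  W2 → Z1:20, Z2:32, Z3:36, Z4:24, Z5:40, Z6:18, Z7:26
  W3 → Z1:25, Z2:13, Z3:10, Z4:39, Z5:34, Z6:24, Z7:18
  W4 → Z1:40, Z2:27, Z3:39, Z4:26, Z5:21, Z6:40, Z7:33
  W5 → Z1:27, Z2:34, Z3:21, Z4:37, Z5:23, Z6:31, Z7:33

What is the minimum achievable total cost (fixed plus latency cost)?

Open {W3}: assign each demand point to its cheapest open site.
  Z1→W3 25, Z2→W3 13, Z3→W3 10, Z4→W3 39, Z5→W3 34, Z6→W3 24, Z7→W3 18
  latency cost 163, fixed 111 → total 274.
Compare {W2}: latency cost 196 + fixed 111 = 307.
Compare {W5}: latency cost 206 + fixed 124 = 330.
Compare {W1}: latency cost 165 + fixed 168 = 333.
All other subsets cost ≥ 307. Minimum total cost: 274.

274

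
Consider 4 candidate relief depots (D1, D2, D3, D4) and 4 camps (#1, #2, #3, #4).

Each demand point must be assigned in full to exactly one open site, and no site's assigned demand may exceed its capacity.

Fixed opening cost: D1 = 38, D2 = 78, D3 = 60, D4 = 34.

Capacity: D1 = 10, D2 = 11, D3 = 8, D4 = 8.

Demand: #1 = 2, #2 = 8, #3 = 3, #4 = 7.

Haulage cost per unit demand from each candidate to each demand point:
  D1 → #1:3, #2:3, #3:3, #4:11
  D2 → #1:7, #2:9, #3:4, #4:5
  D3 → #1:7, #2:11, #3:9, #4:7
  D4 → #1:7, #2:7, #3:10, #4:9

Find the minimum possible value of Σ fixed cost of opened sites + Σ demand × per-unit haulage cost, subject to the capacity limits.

Open {D1, D2}; cheapest assignment that respects the capacities:
  D1 (cap 10, load 10): #1, #2 — cost 2×3 + 8×3 = 30
  D2 (cap 11, load 10): #3, #4 — cost 3×4 + 7×5 = 47
  Shipping 77, fixed 116 → total 193.
  Any other capacity-feasible assignment to {D1, D2} ships for at least 77.
Compare {D1, D2, D4}: its best feasible assignment gives total 227.
Compare {D1, D3, D4}: its best feasible assignment gives total 241.
Every other set of open sites that can feasibly serve all demand totals ≥ 227 even under its best assignment. Minimum: 193.

193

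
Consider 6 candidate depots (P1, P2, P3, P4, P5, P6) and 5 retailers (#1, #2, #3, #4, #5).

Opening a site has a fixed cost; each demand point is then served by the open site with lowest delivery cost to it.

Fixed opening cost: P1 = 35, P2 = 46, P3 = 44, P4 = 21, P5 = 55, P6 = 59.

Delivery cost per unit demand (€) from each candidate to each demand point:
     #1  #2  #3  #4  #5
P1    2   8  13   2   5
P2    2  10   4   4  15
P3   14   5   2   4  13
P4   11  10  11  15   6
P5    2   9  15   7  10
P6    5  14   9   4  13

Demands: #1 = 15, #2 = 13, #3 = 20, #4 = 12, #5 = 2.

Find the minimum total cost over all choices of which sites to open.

Open {P1, P3}: assign each demand point to its cheapest open site.
  #1→P1 15×2=30, #2→P3 13×5=65, #3→P3 20×2=40, #4→P1 12×2=24, #5→P1 2×5=10
  delivery cost 169, fixed 79 → total 248.
Compare {P1, P3, P4}: delivery cost 169 + fixed 100 = 269.
Compare {P1, P2, P3}: delivery cost 169 + fixed 125 = 294.
Compare {P2, P3}: delivery cost 209 + fixed 90 = 299.
All other subsets cost ≥ 269. Minimum total cost: 248.

248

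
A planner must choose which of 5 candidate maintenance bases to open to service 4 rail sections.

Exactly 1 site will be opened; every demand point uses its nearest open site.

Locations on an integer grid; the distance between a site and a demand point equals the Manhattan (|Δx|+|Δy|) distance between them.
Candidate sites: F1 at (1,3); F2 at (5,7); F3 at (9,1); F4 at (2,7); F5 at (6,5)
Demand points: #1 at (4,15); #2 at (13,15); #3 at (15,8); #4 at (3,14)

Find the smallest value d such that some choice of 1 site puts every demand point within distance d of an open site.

16

Open {F2}.
  Farthest demand point is #2 at distance 16 (to F2); all others are ≤ 16.
With {F5} the worst case is 17.
With {F3} the worst case is 19.
No size-1 selection achieves below 16.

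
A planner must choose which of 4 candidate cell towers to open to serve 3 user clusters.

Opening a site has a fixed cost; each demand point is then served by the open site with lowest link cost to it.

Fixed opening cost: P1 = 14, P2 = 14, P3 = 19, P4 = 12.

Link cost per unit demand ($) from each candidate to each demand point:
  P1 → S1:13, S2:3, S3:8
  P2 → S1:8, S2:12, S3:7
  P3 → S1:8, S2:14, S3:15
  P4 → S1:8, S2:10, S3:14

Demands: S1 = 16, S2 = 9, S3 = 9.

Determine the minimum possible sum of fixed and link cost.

246

Open {P1, P2}: assign each demand point to its cheapest open site.
  S1→P2 16×8=128, S2→P1 9×3=27, S3→P2 9×7=63
  link cost 218, fixed 28 → total 246.
Compare {P1, P4}: link cost 227 + fixed 26 = 253.
Compare {P1, P2, P4}: link cost 218 + fixed 40 = 258.
Compare {P1, P3}: link cost 227 + fixed 33 = 260.
All other subsets cost ≥ 253. Minimum total cost: 246.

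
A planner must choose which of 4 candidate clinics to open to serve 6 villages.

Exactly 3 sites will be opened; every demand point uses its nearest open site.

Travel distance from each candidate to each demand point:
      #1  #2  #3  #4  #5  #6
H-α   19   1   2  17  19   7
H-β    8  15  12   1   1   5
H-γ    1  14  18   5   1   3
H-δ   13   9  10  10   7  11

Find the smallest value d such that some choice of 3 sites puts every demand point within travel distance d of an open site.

3

Open {H-α, H-β, H-γ}.
  Farthest demand point is #6 at travel distance 3 (to H-γ); all others are ≤ 3.
With {H-α, H-γ, H-δ} the worst case is 5.
With {H-α, H-β, H-δ} the worst case is 8.
No size-3 selection achieves below 3.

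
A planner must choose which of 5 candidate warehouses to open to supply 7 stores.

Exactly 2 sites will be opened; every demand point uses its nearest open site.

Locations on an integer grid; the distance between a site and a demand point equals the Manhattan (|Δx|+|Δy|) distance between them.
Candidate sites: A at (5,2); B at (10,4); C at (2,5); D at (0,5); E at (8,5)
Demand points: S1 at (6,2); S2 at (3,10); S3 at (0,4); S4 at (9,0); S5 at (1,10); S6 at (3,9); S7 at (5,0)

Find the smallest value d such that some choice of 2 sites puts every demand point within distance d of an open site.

Open {A, C}.
  Farthest demand point is S2 at distance 6 (to C); all others are ≤ 6.
With {A, D} the worst case is 8.
With {B, C} the worst case is 8.
No size-2 selection achieves below 6.

6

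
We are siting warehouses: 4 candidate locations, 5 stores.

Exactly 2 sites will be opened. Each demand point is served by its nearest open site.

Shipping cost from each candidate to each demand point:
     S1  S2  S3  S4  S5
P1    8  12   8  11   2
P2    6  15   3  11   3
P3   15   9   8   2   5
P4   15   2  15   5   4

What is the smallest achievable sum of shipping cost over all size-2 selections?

19

Open {P2, P4}.
  S1→P2 6, S2→P4 2, S3→P2 3, S4→P4 5, S5→P2 3  ⇒ total 19.
Compare {P2, P3}: total 23.
Compare {P1, P4}: total 25.
No size-2 selection does better; minimum is 19.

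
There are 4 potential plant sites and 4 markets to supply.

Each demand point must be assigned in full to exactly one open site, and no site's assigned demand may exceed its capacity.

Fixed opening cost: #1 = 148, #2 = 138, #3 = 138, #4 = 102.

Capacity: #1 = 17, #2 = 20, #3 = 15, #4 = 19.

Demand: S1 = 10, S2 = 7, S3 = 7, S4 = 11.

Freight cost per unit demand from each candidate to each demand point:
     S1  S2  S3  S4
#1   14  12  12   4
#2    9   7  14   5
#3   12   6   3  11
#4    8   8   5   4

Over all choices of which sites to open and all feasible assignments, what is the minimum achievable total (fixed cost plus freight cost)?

Open {#2, #4}; cheapest assignment that respects the capacities:
  #2 (cap 20, load 17): S1, S2 — cost 10×9 + 7×7 = 139
  #4 (cap 19, load 18): S3, S4 — cost 7×5 + 11×4 = 79
  Shipping 218, fixed 240 → total 458.
  Any other capacity-feasible assignment to {#2, #4} ships for at least 218.
Compare {#1, #4}: its best feasible assignment gives total 553.
Compare {#1, #3, #4}: its best feasible assignment gives total 575.
Every other set of open sites that can feasibly serve all demand totals ≥ 553 even under its best assignment. Minimum: 458.

458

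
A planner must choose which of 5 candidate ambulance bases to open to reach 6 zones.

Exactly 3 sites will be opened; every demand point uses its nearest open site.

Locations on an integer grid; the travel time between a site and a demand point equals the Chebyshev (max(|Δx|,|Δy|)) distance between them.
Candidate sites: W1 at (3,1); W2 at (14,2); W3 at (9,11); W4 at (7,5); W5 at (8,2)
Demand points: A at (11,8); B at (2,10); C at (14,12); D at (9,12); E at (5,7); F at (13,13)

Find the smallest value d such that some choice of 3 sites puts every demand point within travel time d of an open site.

5

Open {W1, W3, W4}.
  Farthest demand point is B at travel time 5 (to W4); all others are ≤ 5.
With {W2, W3, W4} the worst case is 5.
With {W3, W4, W5} the worst case is 5.
No size-3 selection achieves below 5.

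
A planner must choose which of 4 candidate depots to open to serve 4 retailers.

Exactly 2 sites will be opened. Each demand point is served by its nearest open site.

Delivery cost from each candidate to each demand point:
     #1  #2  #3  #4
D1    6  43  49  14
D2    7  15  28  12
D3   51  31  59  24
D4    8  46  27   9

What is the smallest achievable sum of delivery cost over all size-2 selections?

58

Open {D2, D4}.
  #1→D2 7, #2→D2 15, #3→D4 27, #4→D4 9  ⇒ total 58.
Compare {D1, D2}: total 61.
Compare {D2, D3}: total 62.
No size-2 selection does better; minimum is 58.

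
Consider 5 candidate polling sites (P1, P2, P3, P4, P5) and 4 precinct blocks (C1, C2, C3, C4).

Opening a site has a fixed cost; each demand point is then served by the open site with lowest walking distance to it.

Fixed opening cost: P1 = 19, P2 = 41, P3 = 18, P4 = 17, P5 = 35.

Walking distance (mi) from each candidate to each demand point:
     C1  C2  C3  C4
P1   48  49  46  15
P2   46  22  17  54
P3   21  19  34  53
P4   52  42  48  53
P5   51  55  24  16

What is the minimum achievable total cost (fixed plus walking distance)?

126

Open {P1, P3}: assign each demand point to its cheapest open site.
  C1→P3 21, C2→P3 19, C3→P3 34, C4→P1 15
  walking distance 89, fixed 37 → total 126.
Compare {P3, P5}: walking distance 80 + fixed 53 = 133.
Compare {P1, P3, P4}: walking distance 89 + fixed 54 = 143.
Compare {P3}: walking distance 127 + fixed 18 = 145.
All other subsets cost ≥ 133. Minimum total cost: 126.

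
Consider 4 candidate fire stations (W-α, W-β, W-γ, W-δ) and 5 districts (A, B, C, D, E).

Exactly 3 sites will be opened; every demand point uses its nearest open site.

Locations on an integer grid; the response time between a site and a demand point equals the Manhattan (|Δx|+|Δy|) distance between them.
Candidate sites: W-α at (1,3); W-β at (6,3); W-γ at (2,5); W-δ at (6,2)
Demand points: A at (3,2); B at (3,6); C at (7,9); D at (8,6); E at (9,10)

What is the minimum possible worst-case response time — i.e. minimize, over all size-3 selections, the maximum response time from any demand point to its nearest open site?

Open {W-α, W-β, W-γ}.
  Farthest demand point is E at response time 10 (to W-β); all others are ≤ 10.
With {W-α, W-β, W-δ} the worst case is 10.
With {W-β, W-γ, W-δ} the worst case is 10.
No size-3 selection achieves below 10.

10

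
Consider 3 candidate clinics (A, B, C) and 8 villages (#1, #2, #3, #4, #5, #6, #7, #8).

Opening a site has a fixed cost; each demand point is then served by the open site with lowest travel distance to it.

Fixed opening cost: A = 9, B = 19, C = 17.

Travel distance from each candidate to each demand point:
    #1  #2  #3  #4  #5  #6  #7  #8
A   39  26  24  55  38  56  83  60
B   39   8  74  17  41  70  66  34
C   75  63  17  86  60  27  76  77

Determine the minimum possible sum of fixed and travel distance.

285

Open {B, C}: assign each demand point to its cheapest open site.
  #1→B 39, #2→B 8, #3→C 17, #4→B 17, #5→B 41, #6→C 27, #7→B 66, #8→B 34
  travel distance 249, fixed 36 → total 285.
Compare {A, B, C}: travel distance 246 + fixed 45 = 291.
Compare {A, B}: travel distance 282 + fixed 28 = 310.
Compare {A, C}: travel distance 338 + fixed 26 = 364.
All other subsets cost ≥ 291. Minimum total cost: 285.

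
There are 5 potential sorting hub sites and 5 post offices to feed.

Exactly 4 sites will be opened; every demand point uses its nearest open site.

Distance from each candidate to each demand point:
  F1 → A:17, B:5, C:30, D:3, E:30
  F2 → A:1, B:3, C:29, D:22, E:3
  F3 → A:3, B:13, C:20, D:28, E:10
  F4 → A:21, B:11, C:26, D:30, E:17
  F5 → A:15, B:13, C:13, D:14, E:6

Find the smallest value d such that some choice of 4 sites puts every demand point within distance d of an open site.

Open {F1, F2, F3, F5}.
  Farthest demand point is C at distance 13 (to F5); all others are ≤ 13.
With {F1, F2, F4, F5} the worst case is 13.
With {F1, F3, F4, F5} the worst case is 13.
No size-4 selection achieves below 13.

13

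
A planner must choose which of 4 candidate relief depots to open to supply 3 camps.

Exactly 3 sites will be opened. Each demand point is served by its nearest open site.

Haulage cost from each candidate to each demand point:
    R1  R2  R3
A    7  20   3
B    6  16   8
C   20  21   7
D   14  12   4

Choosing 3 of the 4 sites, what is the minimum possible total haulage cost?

Open {A, B, D}.
  R1→B 6, R2→D 12, R3→A 3  ⇒ total 21.
Compare {A, C, D}: total 22.
Compare {B, C, D}: total 22.
No size-3 selection does better; minimum is 21.

21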